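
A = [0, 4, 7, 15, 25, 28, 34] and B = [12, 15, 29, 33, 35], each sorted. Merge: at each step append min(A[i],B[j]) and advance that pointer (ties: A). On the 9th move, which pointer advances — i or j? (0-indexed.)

j

i=0 j=0: A[i]=0<=B[j]=12 take 0, i++
i=1 j=0: A[i]=4<=B[j]=12 take 4, i++
i=2 j=0: A[i]=7<=B[j]=12 take 7, i++
i=3 j=0: A[i]=15>B[j]=12 take 12, j++
i=3 j=1: A[i]=15<=B[j]=15 take 15, i++
i=4 j=1: A[i]=25>B[j]=15 take 15, j++
i=4 j=2: A[i]=25<=B[j]=29 take 25, i++
i=5 j=2: A[i]=28<=B[j]=29 take 28, i++
i=6 j=2: A[i]=34>B[j]=29 take 29, j++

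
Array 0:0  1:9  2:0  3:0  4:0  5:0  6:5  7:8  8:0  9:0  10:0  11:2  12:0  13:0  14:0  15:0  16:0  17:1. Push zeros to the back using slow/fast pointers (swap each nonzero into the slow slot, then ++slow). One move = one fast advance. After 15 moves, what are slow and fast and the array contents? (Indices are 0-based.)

slow=4, fast=15, a=[9, 5, 8, 2, 0, 0, 0, 0, 0, 0, 0, 0, 0, 0, 0, 0, 0, 1]

(s=0,f=0) a[fast]=0 → fast++
(s=0,f=1) a[fast]=9≠0 swap→a[0]=9 → slow++,fast++
(s=1,f=2) a[fast]=0 → fast++
(s=1,f=3) a[fast]=0 → fast++
(s=1,f=4) a[fast]=0 → fast++
(s=1,f=5) a[fast]=0 → fast++
(s=1,f=6) a[fast]=5≠0 swap→a[1]=5 → slow++,fast++
(s=2,f=7) a[fast]=8≠0 swap→a[2]=8 → slow++,fast++
(s=3,f=8) a[fast]=0 → fast++
(s=3,f=9) a[fast]=0 → fast++
(s=3,f=10) a[fast]=0 → fast++
(s=3,f=11) a[fast]=2≠0 swap→a[3]=2 → slow++,fast++
(s=4,f=12) a[fast]=0 → fast++
(s=4,f=13) a[fast]=0 → fast++
(s=4,f=14) a[fast]=0 → fast++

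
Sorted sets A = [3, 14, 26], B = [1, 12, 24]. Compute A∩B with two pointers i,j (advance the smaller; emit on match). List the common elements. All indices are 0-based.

[i=0,j=0] 3>1 → j++
[i=0,j=1] 3<12 → i++
[i=1,j=1] 14>12 → j++
[i=1,j=2] 14<24 → i++
[i=2,j=2] 26>24 → j++

intersection = []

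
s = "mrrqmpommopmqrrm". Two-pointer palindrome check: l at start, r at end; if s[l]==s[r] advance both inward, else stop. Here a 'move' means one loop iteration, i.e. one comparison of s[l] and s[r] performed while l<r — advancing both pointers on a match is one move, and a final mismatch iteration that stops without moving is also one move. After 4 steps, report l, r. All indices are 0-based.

l=4, r=11

l=0 r=15: 'm'=='m', l++,r--
l=1 r=14: 'r'=='r', l++,r--
l=2 r=13: 'r'=='r', l++,r--
l=3 r=12: 'q'=='q', l++,r--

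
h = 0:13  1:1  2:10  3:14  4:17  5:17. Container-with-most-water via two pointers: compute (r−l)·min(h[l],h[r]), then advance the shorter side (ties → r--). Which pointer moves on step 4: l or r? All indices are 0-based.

l

[0,5] min(13,17)*5=65 best=65 * → l++
[1,5] min(1,17)*4=4 best=65 → l++
[2,5] min(10,17)*3=30 best=65 → l++
[3,5] min(14,17)*2=28 best=65 → l++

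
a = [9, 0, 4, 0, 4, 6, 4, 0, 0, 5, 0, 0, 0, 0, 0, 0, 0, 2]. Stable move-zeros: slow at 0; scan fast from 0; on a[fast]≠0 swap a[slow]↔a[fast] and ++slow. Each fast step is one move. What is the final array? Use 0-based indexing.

slow=0 fast=0: a[fast]=9≠0 swap→a[0]=9, slow++,fast++
slow=1 fast=1: a[fast]=0, fast++
slow=1 fast=2: a[fast]=4≠0 swap→a[1]=4, slow++,fast++
slow=2 fast=3: a[fast]=0, fast++
slow=2 fast=4: a[fast]=4≠0 swap→a[2]=4, slow++,fast++
slow=3 fast=5: a[fast]=6≠0 swap→a[3]=6, slow++,fast++
slow=4 fast=6: a[fast]=4≠0 swap→a[4]=4, slow++,fast++
slow=5 fast=7: a[fast]=0, fast++
slow=5 fast=8: a[fast]=0, fast++
slow=5 fast=9: a[fast]=5≠0 swap→a[5]=5, slow++,fast++
slow=6 fast=10: a[fast]=0, fast++
slow=6 fast=11: a[fast]=0, fast++
slow=6 fast=12: a[fast]=0, fast++
slow=6 fast=13: a[fast]=0, fast++
slow=6 fast=14: a[fast]=0, fast++
slow=6 fast=15: a[fast]=0, fast++
slow=6 fast=16: a[fast]=0, fast++
slow=6 fast=17: a[fast]=2≠0 swap→a[6]=2, slow++,fast++

[9, 4, 4, 6, 4, 5, 2, 0, 0, 0, 0, 0, 0, 0, 0, 0, 0, 0]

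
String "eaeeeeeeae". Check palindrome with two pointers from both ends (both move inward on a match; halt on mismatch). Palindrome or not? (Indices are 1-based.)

palindrome

[1,10] 'e'=='e' → l++,r--
[2,9] 'a'=='a' → l++,r--
[3,8] 'e'=='e' → l++,r--
[4,7] 'e'=='e' → l++,r--
[5,6] 'e'=='e' → l++,r--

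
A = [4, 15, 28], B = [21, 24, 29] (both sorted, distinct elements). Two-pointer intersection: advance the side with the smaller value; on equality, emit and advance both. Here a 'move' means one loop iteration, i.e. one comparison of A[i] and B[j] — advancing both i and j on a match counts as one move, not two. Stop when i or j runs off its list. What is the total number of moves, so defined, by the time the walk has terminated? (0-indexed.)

i=0 j=0: 4<21, i++
i=1 j=0: 15<21, i++
i=2 j=0: 28>21, j++
i=2 j=1: 28>24, j++
i=2 j=2: 28<29, i++

5 moves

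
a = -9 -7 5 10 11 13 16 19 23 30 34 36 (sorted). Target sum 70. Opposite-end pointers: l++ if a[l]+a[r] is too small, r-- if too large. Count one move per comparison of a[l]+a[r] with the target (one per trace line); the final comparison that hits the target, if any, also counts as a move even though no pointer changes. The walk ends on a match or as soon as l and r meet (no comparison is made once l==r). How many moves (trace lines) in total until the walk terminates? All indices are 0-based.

[0,11] -9+36=27 <70 → l++
[1,11] -7+36=29 <70 → l++
[2,11] 5+36=41 <70 → l++
[3,11] 10+36=46 <70 → l++
[4,11] 11+36=47 <70 → l++
[5,11] 13+36=49 <70 → l++
[6,11] 16+36=52 <70 → l++
[7,11] 19+36=55 <70 → l++
[8,11] 23+36=59 <70 → l++
[9,11] 30+36=66 <70 → l++
[10,11] 34+36=70 → found

11 moves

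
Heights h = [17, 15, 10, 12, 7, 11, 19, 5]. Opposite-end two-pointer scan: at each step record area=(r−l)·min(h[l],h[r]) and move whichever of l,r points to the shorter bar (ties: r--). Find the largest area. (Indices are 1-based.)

l=1 r=8: min(17,5)*7=35 best=35 *, r--
l=1 r=7: min(17,19)*6=102 best=102 *, l++
l=2 r=7: min(15,19)*5=75 best=102, l++
l=3 r=7: min(10,19)*4=40 best=102, l++
l=4 r=7: min(12,19)*3=36 best=102, l++
l=5 r=7: min(7,19)*2=14 best=102, l++
l=6 r=7: min(11,19)*1=11 best=102, l++

max area = 102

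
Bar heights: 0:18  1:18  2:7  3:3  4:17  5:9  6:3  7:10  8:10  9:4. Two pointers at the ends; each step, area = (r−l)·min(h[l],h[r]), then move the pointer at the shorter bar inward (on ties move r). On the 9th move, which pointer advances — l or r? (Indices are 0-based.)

r

[0,9] min(18,4)*9=36 best=36 * → r--
[0,8] min(18,10)*8=80 best=80 * → r--
[0,7] min(18,10)*7=70 best=80 → r--
[0,6] min(18,3)*6=18 best=80 → r--
[0,5] min(18,9)*5=45 best=80 → r--
[0,4] min(18,17)*4=68 best=80 → r--
[0,3] min(18,3)*3=9 best=80 → r--
[0,2] min(18,7)*2=14 best=80 → r--
[0,1] min(18,18)*1=18 best=80 → r--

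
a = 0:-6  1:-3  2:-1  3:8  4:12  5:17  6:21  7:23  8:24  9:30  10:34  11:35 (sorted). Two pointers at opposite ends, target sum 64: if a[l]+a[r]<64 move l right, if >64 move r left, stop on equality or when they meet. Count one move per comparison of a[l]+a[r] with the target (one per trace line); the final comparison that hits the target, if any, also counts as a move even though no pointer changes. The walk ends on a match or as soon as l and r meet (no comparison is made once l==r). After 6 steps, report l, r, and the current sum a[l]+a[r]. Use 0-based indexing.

[0,11] -6+35=29 <64 → l++
[1,11] -3+35=32 <64 → l++
[2,11] -1+35=34 <64 → l++
[3,11] 8+35=43 <64 → l++
[4,11] 12+35=47 <64 → l++
[5,11] 17+35=52 <64 → l++

l=6, r=11, sum=56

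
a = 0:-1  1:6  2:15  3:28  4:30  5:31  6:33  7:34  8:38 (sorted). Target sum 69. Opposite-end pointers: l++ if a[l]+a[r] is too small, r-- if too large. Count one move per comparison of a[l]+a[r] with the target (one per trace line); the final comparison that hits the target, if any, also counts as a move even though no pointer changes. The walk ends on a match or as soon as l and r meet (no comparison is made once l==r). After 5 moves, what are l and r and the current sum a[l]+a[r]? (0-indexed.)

l=5, r=8, sum=69

l=0 r=8: -1+38=37 <69, l++
l=1 r=8: 6+38=44 <69, l++
l=2 r=8: 15+38=53 <69, l++
l=3 r=8: 28+38=66 <69, l++
l=4 r=8: 30+38=68 <69, l++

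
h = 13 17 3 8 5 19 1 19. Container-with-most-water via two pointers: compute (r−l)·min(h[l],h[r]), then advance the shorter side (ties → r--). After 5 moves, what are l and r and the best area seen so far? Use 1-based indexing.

l=6, r=8, best area=102

l=1 r=8: min(13,19)*7=91 best=91 *, l++
l=2 r=8: min(17,19)*6=102 best=102 *, l++
l=3 r=8: min(3,19)*5=15 best=102, l++
l=4 r=8: min(8,19)*4=32 best=102, l++
l=5 r=8: min(5,19)*3=15 best=102, l++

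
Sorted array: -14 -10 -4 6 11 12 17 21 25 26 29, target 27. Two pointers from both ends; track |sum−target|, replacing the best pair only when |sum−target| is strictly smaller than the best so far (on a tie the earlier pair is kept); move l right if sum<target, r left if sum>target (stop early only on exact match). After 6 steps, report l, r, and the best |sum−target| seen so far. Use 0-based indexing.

l=3, r=7, best |Δ|=2

[0,10] -14+29=15 d=12 * → l++
[1,10] -10+29=19 d=8 * → l++
[2,10] -4+29=25 d=2 * → l++
[3,10] 6+29=35 d=8 → r--
[3,9] 6+26=32 d=5 → r--
[3,8] 6+25=31 d=4 → r--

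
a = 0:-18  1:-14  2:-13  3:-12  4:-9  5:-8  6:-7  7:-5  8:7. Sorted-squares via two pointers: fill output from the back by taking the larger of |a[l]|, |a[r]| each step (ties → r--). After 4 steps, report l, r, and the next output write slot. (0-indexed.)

l=0 r=8: |-18|>|7| out[8]=324, l++
l=1 r=8: |-14|>|7| out[7]=196, l++
l=2 r=8: |-13|>|7| out[6]=169, l++
l=3 r=8: |-12|>|7| out[5]=144, l++

l=4, r=8, next write slot=4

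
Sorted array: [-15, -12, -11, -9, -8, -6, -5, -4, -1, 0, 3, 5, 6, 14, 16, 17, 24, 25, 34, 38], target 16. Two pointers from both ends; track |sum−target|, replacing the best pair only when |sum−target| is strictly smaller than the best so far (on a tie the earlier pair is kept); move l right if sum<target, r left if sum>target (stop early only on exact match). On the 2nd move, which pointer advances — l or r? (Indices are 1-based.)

l=1 r=20: -15+38=23 d=7 *, r--
l=1 r=19: -15+34=19 d=3 *, r--

r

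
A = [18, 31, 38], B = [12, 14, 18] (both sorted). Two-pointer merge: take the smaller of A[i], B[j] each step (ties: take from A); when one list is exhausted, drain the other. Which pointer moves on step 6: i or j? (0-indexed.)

[i=0,j=0] A[i]=18>B[j]=12 take 12 → j++
[i=0,j=1] A[i]=18>B[j]=14 take 14 → j++
[i=0,j=2] A[i]=18<=B[j]=18 take 18 → i++
[i=1,j=2] A[i]=31>B[j]=18 take 18 → j++
[i=1,j=3] B done, take A[i]=31 → i++
[i=2,j=3] B done, take A[i]=38 → i++

i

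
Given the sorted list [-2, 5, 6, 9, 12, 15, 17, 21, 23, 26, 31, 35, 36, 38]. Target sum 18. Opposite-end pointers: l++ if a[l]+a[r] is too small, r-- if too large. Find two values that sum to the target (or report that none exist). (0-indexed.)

[0,13] -2+38=36 >18 → r--
[0,12] -2+36=34 >18 → r--
[0,11] -2+35=33 >18 → r--
[0,10] -2+31=29 >18 → r--
[0,9] -2+26=24 >18 → r--
[0,8] -2+23=21 >18 → r--
[0,7] -2+21=19 >18 → r--
[0,6] -2+17=15 <18 → l++
[1,6] 5+17=22 >18 → r--
[1,5] 5+15=20 >18 → r--
[1,4] 5+12=17 <18 → l++
[2,4] 6+12=18 → found

(6, 12)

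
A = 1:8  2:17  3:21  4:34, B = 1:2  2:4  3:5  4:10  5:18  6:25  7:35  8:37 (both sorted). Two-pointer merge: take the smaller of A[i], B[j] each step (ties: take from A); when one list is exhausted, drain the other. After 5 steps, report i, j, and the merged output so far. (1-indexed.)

i=2, j=5, merged so far=[2, 4, 5, 8, 10]

i=1 j=1: A[i]=8>B[j]=2 take 2, j++
i=1 j=2: A[i]=8>B[j]=4 take 4, j++
i=1 j=3: A[i]=8>B[j]=5 take 5, j++
i=1 j=4: A[i]=8<=B[j]=10 take 8, i++
i=2 j=4: A[i]=17>B[j]=10 take 10, j++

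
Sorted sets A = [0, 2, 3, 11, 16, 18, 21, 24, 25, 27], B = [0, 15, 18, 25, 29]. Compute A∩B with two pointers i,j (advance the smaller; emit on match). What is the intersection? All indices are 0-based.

i=0 j=0: 0==0 emit, i++,j++
i=1 j=1: 2<15, i++
i=2 j=1: 3<15, i++
i=3 j=1: 11<15, i++
i=4 j=1: 16>15, j++
i=4 j=2: 16<18, i++
i=5 j=2: 18==18 emit, i++,j++
i=6 j=3: 21<25, i++
i=7 j=3: 24<25, i++
i=8 j=3: 25==25 emit, i++,j++
i=9 j=4: 27<29, i++

intersection = [0, 18, 25]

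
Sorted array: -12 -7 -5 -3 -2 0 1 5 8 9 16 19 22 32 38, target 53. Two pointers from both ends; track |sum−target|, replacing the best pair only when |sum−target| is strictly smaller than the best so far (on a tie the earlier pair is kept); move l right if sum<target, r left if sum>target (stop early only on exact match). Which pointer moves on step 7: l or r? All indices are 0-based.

[0,14] -12+38=26 d=27 * → l++
[1,14] -7+38=31 d=22 * → l++
[2,14] -5+38=33 d=20 * → l++
[3,14] -3+38=35 d=18 * → l++
[4,14] -2+38=36 d=17 * → l++
[5,14] 0+38=38 d=15 * → l++
[6,14] 1+38=39 d=14 * → l++

l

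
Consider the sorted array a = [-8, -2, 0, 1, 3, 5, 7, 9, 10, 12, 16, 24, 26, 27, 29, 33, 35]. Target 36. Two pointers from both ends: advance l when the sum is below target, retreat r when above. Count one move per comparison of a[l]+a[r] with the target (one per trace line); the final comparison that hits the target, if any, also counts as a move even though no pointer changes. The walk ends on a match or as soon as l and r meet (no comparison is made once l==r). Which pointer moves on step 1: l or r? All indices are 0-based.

l=0 r=16: -8+35=27 <36, l++

l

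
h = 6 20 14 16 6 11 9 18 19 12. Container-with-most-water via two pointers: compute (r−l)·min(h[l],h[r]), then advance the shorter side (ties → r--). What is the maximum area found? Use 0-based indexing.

[0,9] min(6,12)*9=54 best=54 * → l++
[1,9] min(20,12)*8=96 best=96 * → r--
[1,8] min(20,19)*7=133 best=133 * → r--
[1,7] min(20,18)*6=108 best=133 → r--
[1,6] min(20,9)*5=45 best=133 → r--
[1,5] min(20,11)*4=44 best=133 → r--
[1,4] min(20,6)*3=18 best=133 → r--
[1,3] min(20,16)*2=32 best=133 → r--
[1,2] min(20,14)*1=14 best=133 → r--

max area = 133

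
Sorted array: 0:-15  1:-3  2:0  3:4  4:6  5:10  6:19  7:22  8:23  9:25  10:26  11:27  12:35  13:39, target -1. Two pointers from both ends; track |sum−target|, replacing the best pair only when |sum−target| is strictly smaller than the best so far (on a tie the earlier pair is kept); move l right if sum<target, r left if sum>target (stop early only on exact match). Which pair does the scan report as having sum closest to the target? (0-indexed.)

[0,13] -15+39=24 d=25 * → r--
[0,12] -15+35=20 d=21 * → r--
[0,11] -15+27=12 d=13 * → r--
[0,10] -15+26=11 d=12 * → r--
[0,9] -15+25=10 d=11 * → r--
[0,8] -15+23=8 d=9 * → r--
[0,7] -15+22=7 d=8 * → r--
[0,6] -15+19=4 d=5 * → r--
[0,5] -15+10=-5 d=4 * → l++
[1,5] -3+10=7 d=8 → r--
[1,4] -3+6=3 d=4 → r--
[1,3] -3+4=1 d=2 * → r--
[1,2] -3+0=-3 d=2 → l++

pair (-3, 4) with sum 1 (|Δ|=2)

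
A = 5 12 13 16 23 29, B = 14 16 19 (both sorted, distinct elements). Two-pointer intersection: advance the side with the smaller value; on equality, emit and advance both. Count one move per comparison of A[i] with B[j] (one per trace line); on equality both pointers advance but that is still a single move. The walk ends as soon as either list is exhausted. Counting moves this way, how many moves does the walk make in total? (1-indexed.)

6 moves

[i=1,j=1] 5<14 → i++
[i=2,j=1] 12<14 → i++
[i=3,j=1] 13<14 → i++
[i=4,j=1] 16>14 → j++
[i=4,j=2] 16==16 emit → i++,j++
[i=5,j=3] 23>19 → j++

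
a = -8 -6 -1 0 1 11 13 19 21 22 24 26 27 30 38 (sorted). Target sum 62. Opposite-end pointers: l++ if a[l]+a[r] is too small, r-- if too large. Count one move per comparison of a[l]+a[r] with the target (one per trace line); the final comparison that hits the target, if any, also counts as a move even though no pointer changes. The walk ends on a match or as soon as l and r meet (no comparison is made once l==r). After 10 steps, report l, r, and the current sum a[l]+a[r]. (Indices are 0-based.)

l=10, r=14, sum=62

l=0 r=14: -8+38=30 <62, l++
l=1 r=14: -6+38=32 <62, l++
l=2 r=14: -1+38=37 <62, l++
l=3 r=14: 0+38=38 <62, l++
l=4 r=14: 1+38=39 <62, l++
l=5 r=14: 11+38=49 <62, l++
l=6 r=14: 13+38=51 <62, l++
l=7 r=14: 19+38=57 <62, l++
l=8 r=14: 21+38=59 <62, l++
l=9 r=14: 22+38=60 <62, l++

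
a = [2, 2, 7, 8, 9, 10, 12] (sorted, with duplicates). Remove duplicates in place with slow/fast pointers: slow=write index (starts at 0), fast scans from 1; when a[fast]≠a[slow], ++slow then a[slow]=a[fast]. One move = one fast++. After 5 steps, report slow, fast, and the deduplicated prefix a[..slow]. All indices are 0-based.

(s=0,f=1) a[fast]=2=a[slow] dup → fast++
(s=0,f=2) a[fast]=7≠a[slow]=2 write a[1]=7 → slow++,fast++
(s=1,f=3) a[fast]=8≠a[slow]=7 write a[2]=8 → slow++,fast++
(s=2,f=4) a[fast]=9≠a[slow]=8 write a[3]=9 → slow++,fast++
(s=3,f=5) a[fast]=10≠a[slow]=9 write a[4]=10 → slow++,fast++

slow=4, fast=6, prefix=[2, 7, 8, 9, 10]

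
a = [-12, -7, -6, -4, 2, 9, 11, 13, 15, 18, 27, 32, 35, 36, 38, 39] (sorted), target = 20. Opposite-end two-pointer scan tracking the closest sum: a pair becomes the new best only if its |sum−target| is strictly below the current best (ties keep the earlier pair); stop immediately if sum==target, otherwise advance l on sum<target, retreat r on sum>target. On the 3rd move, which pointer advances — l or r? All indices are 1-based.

r

l=1 r=16: -12+39=27 d=7 *, r--
l=1 r=15: -12+38=26 d=6 *, r--
l=1 r=14: -12+36=24 d=4 *, r--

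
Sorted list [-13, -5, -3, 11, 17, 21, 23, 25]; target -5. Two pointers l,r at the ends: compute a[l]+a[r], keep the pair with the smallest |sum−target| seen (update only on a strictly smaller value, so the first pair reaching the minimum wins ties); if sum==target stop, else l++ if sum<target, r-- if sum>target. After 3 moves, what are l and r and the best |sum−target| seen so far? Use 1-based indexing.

l=1 r=8: -13+25=12 d=17 *, r--
l=1 r=7: -13+23=10 d=15 *, r--
l=1 r=6: -13+21=8 d=13 *, r--

l=1, r=5, best |Δ|=13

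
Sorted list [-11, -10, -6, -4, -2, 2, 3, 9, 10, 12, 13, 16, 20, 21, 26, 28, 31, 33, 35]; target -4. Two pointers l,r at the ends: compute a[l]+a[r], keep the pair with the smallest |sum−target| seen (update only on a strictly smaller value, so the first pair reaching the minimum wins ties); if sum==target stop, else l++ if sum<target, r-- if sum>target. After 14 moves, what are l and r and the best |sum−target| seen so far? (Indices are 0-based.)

[0,18] -11+35=24 d=28 * → r--
[0,17] -11+33=22 d=26 * → r--
[0,16] -11+31=20 d=24 * → r--
[0,15] -11+28=17 d=21 * → r--
[0,14] -11+26=15 d=19 * → r--
[0,13] -11+21=10 d=14 * → r--
[0,12] -11+20=9 d=13 * → r--
[0,11] -11+16=5 d=9 * → r--
[0,10] -11+13=2 d=6 * → r--
[0,9] -11+12=1 d=5 * → r--
[0,8] -11+10=-1 d=3 * → r--
[0,7] -11+9=-2 d=2 * → r--
[0,6] -11+3=-8 d=4 → l++
[1,6] -10+3=-7 d=3 → l++

l=2, r=6, best |Δ|=2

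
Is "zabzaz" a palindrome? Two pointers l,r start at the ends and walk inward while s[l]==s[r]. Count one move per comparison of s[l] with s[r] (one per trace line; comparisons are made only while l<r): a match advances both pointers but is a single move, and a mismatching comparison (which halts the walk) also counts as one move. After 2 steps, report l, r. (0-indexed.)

[0,5] 'z'=='z' → l++,r--
[1,4] 'a'=='a' → l++,r--

l=2, r=3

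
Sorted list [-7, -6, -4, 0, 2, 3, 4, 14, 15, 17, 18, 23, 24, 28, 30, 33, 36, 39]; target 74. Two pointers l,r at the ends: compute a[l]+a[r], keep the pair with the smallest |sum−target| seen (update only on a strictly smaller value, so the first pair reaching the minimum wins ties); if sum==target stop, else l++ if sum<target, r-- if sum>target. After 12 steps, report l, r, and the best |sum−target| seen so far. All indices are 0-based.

l=0 r=17: -7+39=32 d=42 *, l++
l=1 r=17: -6+39=33 d=41 *, l++
l=2 r=17: -4+39=35 d=39 *, l++
l=3 r=17: 0+39=39 d=35 *, l++
l=4 r=17: 2+39=41 d=33 *, l++
l=5 r=17: 3+39=42 d=32 *, l++
l=6 r=17: 4+39=43 d=31 *, l++
l=7 r=17: 14+39=53 d=21 *, l++
l=8 r=17: 15+39=54 d=20 *, l++
l=9 r=17: 17+39=56 d=18 *, l++
l=10 r=17: 18+39=57 d=17 *, l++
l=11 r=17: 23+39=62 d=12 *, l++

l=12, r=17, best |Δ|=12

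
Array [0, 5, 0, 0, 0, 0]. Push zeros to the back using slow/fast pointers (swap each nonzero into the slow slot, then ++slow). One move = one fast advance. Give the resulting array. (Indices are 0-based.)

slow=0 fast=0: a[fast]=0, fast++
slow=0 fast=1: a[fast]=5≠0 swap→a[0]=5, slow++,fast++
slow=1 fast=2: a[fast]=0, fast++
slow=1 fast=3: a[fast]=0, fast++
slow=1 fast=4: a[fast]=0, fast++
slow=1 fast=5: a[fast]=0, fast++

[5, 0, 0, 0, 0, 0]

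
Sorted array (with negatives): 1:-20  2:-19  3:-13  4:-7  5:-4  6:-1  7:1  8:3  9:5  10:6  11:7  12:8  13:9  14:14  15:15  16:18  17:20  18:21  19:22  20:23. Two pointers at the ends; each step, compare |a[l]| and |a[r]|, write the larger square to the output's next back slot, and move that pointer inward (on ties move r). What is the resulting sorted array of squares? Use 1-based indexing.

[1, 1, 9, 16, 25, 36, 49, 49, 64, 81, 169, 196, 225, 324, 361, 400, 400, 441, 484, 529]

l=1 r=20: |-20|<=|23| out[20]=529, r--
l=1 r=19: |-20|<=|22| out[19]=484, r--
l=1 r=18: |-20|<=|21| out[18]=441, r--
l=1 r=17: |-20|<=|20| out[17]=400, r--
l=1 r=16: |-20|>|18| out[16]=400, l++
l=2 r=16: |-19|>|18| out[15]=361, l++
l=3 r=16: |-13|<=|18| out[14]=324, r--
l=3 r=15: |-13|<=|15| out[13]=225, r--
l=3 r=14: |-13|<=|14| out[12]=196, r--
l=3 r=13: |-13|>|9| out[11]=169, l++
l=4 r=13: |-7|<=|9| out[10]=81, r--
l=4 r=12: |-7|<=|8| out[9]=64, r--
l=4 r=11: |-7|<=|7| out[8]=49, r--
l=4 r=10: |-7|>|6| out[7]=49, l++
l=5 r=10: |-4|<=|6| out[6]=36, r--
l=5 r=9: |-4|<=|5| out[5]=25, r--
l=5 r=8: |-4|>|3| out[4]=16, l++
l=6 r=8: |-1|<=|3| out[3]=9, r--
l=6 r=7: |-1|<=|1| out[2]=1, r--
l=6 r=6: |-1|<=|-1| out[1]=1, r--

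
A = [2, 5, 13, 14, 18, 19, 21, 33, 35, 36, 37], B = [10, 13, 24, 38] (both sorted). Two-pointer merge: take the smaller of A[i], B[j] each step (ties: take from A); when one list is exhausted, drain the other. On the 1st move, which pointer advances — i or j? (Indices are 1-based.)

i

[i=1,j=1] A[i]=2<=B[j]=10 take 2 → i++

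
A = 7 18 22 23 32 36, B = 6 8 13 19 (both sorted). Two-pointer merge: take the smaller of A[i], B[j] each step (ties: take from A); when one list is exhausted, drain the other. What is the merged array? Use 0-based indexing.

[i=0,j=0] A[i]=7>B[j]=6 take 6 → j++
[i=0,j=1] A[i]=7<=B[j]=8 take 7 → i++
[i=1,j=1] A[i]=18>B[j]=8 take 8 → j++
[i=1,j=2] A[i]=18>B[j]=13 take 13 → j++
[i=1,j=3] A[i]=18<=B[j]=19 take 18 → i++
[i=2,j=3] A[i]=22>B[j]=19 take 19 → j++
[i=2,j=4] B done, take A[i]=22 → i++
[i=3,j=4] B done, take A[i]=23 → i++
[i=4,j=4] B done, take A[i]=32 → i++
[i=5,j=4] B done, take A[i]=36 → i++

[6, 7, 8, 13, 18, 19, 22, 23, 32, 36]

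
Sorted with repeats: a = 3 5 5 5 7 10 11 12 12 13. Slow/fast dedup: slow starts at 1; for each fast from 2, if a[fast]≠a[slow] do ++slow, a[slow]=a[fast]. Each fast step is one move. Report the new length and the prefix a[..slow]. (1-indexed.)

length 7; prefix = [3, 5, 7, 10, 11, 12, 13]

(s=1,f=2) a[fast]=5≠a[slow]=3 write a[2]=5 → slow++,fast++
(s=2,f=3) a[fast]=5=a[slow] dup → fast++
(s=2,f=4) a[fast]=5=a[slow] dup → fast++
(s=2,f=5) a[fast]=7≠a[slow]=5 write a[3]=7 → slow++,fast++
(s=3,f=6) a[fast]=10≠a[slow]=7 write a[4]=10 → slow++,fast++
(s=4,f=7) a[fast]=11≠a[slow]=10 write a[5]=11 → slow++,fast++
(s=5,f=8) a[fast]=12≠a[slow]=11 write a[6]=12 → slow++,fast++
(s=6,f=9) a[fast]=12=a[slow] dup → fast++
(s=6,f=10) a[fast]=13≠a[slow]=12 write a[7]=13 → slow++,fast++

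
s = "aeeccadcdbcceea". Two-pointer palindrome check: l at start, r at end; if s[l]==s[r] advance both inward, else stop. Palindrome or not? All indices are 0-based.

not a palindrome (mismatch at 5,9)

l=0 r=14: 'a'=='a', l++,r--
l=1 r=13: 'e'=='e', l++,r--
l=2 r=12: 'e'=='e', l++,r--
l=3 r=11: 'c'=='c', l++,r--
l=4 r=10: 'c'=='c', l++,r--
l=5 r=9: 'a'!='b', stop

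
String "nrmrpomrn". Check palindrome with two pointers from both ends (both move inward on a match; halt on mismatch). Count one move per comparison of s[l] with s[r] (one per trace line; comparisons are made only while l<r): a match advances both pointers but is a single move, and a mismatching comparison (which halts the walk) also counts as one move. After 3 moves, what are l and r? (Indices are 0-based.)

[0,8] 'n'=='n' → l++,r--
[1,7] 'r'=='r' → l++,r--
[2,6] 'm'=='m' → l++,r--

l=3, r=5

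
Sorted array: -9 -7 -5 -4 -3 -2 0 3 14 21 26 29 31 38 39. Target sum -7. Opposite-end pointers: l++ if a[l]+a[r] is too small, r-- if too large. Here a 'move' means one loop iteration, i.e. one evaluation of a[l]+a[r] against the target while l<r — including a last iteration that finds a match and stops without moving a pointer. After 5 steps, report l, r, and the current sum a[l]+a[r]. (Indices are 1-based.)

[1,15] -9+39=30 >-7 → r--
[1,14] -9+38=29 >-7 → r--
[1,13] -9+31=22 >-7 → r--
[1,12] -9+29=20 >-7 → r--
[1,11] -9+26=17 >-7 → r--

l=1, r=10, sum=12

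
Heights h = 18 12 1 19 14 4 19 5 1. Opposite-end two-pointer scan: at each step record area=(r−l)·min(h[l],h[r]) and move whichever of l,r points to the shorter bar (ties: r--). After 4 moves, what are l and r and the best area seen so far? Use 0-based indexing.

[0,8] min(18,1)*8=8 best=8 * → r--
[0,7] min(18,5)*7=35 best=35 * → r--
[0,6] min(18,19)*6=108 best=108 * → l++
[1,6] min(12,19)*5=60 best=108 → l++

l=2, r=6, best area=108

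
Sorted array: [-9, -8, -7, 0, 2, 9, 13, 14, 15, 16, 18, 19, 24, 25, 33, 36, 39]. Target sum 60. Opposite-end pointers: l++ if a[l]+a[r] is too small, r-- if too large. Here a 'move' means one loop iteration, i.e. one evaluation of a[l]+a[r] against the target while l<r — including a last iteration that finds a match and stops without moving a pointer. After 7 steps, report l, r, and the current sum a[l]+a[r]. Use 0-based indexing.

l=0 r=16: -9+39=30 <60, l++
l=1 r=16: -8+39=31 <60, l++
l=2 r=16: -7+39=32 <60, l++
l=3 r=16: 0+39=39 <60, l++
l=4 r=16: 2+39=41 <60, l++
l=5 r=16: 9+39=48 <60, l++
l=6 r=16: 13+39=52 <60, l++

l=7, r=16, sum=53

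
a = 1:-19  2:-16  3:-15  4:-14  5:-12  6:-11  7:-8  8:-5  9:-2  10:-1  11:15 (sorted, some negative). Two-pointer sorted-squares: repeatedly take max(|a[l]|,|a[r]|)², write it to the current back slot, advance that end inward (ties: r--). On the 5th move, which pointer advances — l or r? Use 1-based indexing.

l=1 r=11: |-19|>|15| out[11]=361, l++
l=2 r=11: |-16|>|15| out[10]=256, l++
l=3 r=11: |-15|<=|15| out[9]=225, r--
l=3 r=10: |-15|>|-1| out[8]=225, l++
l=4 r=10: |-14|>|-1| out[7]=196, l++

l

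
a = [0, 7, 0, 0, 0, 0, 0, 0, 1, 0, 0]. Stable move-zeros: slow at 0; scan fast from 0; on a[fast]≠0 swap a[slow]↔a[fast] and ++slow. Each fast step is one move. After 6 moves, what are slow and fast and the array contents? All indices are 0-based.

(s=0,f=0) a[fast]=0 → fast++
(s=0,f=1) a[fast]=7≠0 swap→a[0]=7 → slow++,fast++
(s=1,f=2) a[fast]=0 → fast++
(s=1,f=3) a[fast]=0 → fast++
(s=1,f=4) a[fast]=0 → fast++
(s=1,f=5) a[fast]=0 → fast++

slow=1, fast=6, a=[7, 0, 0, 0, 0, 0, 0, 0, 1, 0, 0]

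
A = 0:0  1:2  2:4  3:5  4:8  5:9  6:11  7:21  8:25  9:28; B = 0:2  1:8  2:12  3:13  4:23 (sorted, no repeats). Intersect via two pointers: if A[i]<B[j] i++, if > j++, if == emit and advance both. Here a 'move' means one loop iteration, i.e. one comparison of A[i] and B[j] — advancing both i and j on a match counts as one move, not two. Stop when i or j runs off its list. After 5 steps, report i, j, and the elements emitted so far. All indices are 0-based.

[i=0,j=0] 0<2 → i++
[i=1,j=0] 2==2 emit → i++,j++
[i=2,j=1] 4<8 → i++
[i=3,j=1] 5<8 → i++
[i=4,j=1] 8==8 emit → i++,j++

i=5, j=2, emitted=[2, 8]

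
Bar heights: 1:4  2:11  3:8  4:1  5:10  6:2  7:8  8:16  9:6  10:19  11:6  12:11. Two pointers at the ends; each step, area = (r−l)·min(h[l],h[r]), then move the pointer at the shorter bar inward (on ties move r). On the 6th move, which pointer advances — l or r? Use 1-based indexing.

l=1 r=12: min(4,11)*11=44 best=44 *, l++
l=2 r=12: min(11,11)*10=110 best=110 *, r--
l=2 r=11: min(11,6)*9=54 best=110, r--
l=2 r=10: min(11,19)*8=88 best=110, l++
l=3 r=10: min(8,19)*7=56 best=110, l++
l=4 r=10: min(1,19)*6=6 best=110, l++

l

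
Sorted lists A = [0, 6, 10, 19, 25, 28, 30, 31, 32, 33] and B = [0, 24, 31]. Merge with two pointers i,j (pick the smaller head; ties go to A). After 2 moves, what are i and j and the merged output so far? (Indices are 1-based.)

i=2, j=2, merged so far=[0, 0]

[i=1,j=1] A[i]=0<=B[j]=0 take 0 → i++
[i=2,j=1] A[i]=6>B[j]=0 take 0 → j++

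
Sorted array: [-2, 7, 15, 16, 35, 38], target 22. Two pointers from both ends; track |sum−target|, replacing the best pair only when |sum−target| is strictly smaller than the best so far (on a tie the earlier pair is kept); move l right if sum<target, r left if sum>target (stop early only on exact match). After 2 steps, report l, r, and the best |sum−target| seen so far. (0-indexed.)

[0,5] -2+38=36 d=14 * → r--
[0,4] -2+35=33 d=11 * → r--

l=0, r=3, best |Δ|=11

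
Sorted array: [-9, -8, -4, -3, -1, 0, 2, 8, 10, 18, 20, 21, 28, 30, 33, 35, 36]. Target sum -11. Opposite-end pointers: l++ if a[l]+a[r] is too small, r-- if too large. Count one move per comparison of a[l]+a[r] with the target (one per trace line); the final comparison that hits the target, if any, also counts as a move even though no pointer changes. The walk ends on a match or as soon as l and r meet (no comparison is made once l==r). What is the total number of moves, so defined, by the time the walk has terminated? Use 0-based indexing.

15 moves

[0,16] -9+36=27 >-11 → r--
[0,15] -9+35=26 >-11 → r--
[0,14] -9+33=24 >-11 → r--
[0,13] -9+30=21 >-11 → r--
[0,12] -9+28=19 >-11 → r--
[0,11] -9+21=12 >-11 → r--
[0,10] -9+20=11 >-11 → r--
[0,9] -9+18=9 >-11 → r--
[0,8] -9+10=1 >-11 → r--
[0,7] -9+8=-1 >-11 → r--
[0,6] -9+2=-7 >-11 → r--
[0,5] -9+0=-9 >-11 → r--
[0,4] -9+-1=-10 >-11 → r--
[0,3] -9+-3=-12 <-11 → l++
[1,3] -8+-3=-11 → found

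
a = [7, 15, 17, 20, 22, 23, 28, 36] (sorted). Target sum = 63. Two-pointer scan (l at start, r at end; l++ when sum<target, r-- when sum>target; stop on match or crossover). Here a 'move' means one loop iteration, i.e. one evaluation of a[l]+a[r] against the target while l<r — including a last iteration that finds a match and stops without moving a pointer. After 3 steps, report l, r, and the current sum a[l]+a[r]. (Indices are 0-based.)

[0,7] 7+36=43 <63 → l++
[1,7] 15+36=51 <63 → l++
[2,7] 17+36=53 <63 → l++

l=3, r=7, sum=56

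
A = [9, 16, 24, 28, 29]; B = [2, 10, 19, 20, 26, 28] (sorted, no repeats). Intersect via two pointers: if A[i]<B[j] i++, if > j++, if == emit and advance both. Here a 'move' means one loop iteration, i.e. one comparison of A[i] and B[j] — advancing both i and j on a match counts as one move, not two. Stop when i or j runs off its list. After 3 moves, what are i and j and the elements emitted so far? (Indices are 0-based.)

i=1, j=2, emitted=[]

[i=0,j=0] 9>2 → j++
[i=0,j=1] 9<10 → i++
[i=1,j=1] 16>10 → j++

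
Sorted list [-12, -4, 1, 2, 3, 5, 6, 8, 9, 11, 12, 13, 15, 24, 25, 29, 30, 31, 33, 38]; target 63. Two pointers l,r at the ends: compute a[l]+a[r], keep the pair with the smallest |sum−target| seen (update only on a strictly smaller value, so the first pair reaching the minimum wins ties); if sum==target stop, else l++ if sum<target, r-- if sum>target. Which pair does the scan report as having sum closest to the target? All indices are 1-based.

[1,20] -12+38=26 d=37 * → l++
[2,20] -4+38=34 d=29 * → l++
[3,20] 1+38=39 d=24 * → l++
[4,20] 2+38=40 d=23 * → l++
[5,20] 3+38=41 d=22 * → l++
[6,20] 5+38=43 d=20 * → l++
[7,20] 6+38=44 d=19 * → l++
[8,20] 8+38=46 d=17 * → l++
[9,20] 9+38=47 d=16 * → l++
[10,20] 11+38=49 d=14 * → l++
[11,20] 12+38=50 d=13 * → l++
[12,20] 13+38=51 d=12 * → l++
[13,20] 15+38=53 d=10 * → l++
[14,20] 24+38=62 d=1 * → l++
[15,20] 25+38=63 d=0 * → stop

pair (25, 38) with sum 63 (|Δ|=0)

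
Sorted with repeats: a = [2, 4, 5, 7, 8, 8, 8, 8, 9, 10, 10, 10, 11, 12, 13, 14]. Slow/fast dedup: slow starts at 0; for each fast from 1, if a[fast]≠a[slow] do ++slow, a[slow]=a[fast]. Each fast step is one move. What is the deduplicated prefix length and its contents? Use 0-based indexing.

length 11; prefix = [2, 4, 5, 7, 8, 9, 10, 11, 12, 13, 14]

(s=0,f=1) a[fast]=4≠a[slow]=2 write a[1]=4 → slow++,fast++
(s=1,f=2) a[fast]=5≠a[slow]=4 write a[2]=5 → slow++,fast++
(s=2,f=3) a[fast]=7≠a[slow]=5 write a[3]=7 → slow++,fast++
(s=3,f=4) a[fast]=8≠a[slow]=7 write a[4]=8 → slow++,fast++
(s=4,f=5) a[fast]=8=a[slow] dup → fast++
(s=4,f=6) a[fast]=8=a[slow] dup → fast++
(s=4,f=7) a[fast]=8=a[slow] dup → fast++
(s=4,f=8) a[fast]=9≠a[slow]=8 write a[5]=9 → slow++,fast++
(s=5,f=9) a[fast]=10≠a[slow]=9 write a[6]=10 → slow++,fast++
(s=6,f=10) a[fast]=10=a[slow] dup → fast++
(s=6,f=11) a[fast]=10=a[slow] dup → fast++
(s=6,f=12) a[fast]=11≠a[slow]=10 write a[7]=11 → slow++,fast++
(s=7,f=13) a[fast]=12≠a[slow]=11 write a[8]=12 → slow++,fast++
(s=8,f=14) a[fast]=13≠a[slow]=12 write a[9]=13 → slow++,fast++
(s=9,f=15) a[fast]=14≠a[slow]=13 write a[10]=14 → slow++,fast++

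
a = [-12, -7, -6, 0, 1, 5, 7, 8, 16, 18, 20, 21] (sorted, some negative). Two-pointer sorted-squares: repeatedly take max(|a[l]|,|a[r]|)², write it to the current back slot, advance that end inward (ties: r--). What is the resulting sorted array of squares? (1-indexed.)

[1,12] |-12|<=|21| out[12]=441 → r--
[1,11] |-12|<=|20| out[11]=400 → r--
[1,10] |-12|<=|18| out[10]=324 → r--
[1,9] |-12|<=|16| out[9]=256 → r--
[1,8] |-12|>|8| out[8]=144 → l++
[2,8] |-7|<=|8| out[7]=64 → r--
[2,7] |-7|<=|7| out[6]=49 → r--
[2,6] |-7|>|5| out[5]=49 → l++
[3,6] |-6|>|5| out[4]=36 → l++
[4,6] |0|<=|5| out[3]=25 → r--
[4,5] |0|<=|1| out[2]=1 → r--
[4,4] |0|<=|0| out[1]=0 → r--

[0, 1, 25, 36, 49, 49, 64, 144, 256, 324, 400, 441]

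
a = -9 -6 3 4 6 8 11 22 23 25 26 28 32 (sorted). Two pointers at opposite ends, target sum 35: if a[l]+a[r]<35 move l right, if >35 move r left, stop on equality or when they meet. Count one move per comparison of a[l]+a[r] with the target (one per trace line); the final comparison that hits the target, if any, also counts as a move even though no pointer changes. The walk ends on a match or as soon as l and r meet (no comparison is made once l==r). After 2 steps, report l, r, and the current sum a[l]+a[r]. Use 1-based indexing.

[1,13] -9+32=23 <35 → l++
[2,13] -6+32=26 <35 → l++

l=3, r=13, sum=35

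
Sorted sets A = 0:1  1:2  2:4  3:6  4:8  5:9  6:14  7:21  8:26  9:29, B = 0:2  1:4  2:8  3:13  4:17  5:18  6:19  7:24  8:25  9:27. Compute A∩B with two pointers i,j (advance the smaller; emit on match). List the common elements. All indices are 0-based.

intersection = [2, 4, 8]

[i=0,j=0] 1<2 → i++
[i=1,j=0] 2==2 emit → i++,j++
[i=2,j=1] 4==4 emit → i++,j++
[i=3,j=2] 6<8 → i++
[i=4,j=2] 8==8 emit → i++,j++
[i=5,j=3] 9<13 → i++
[i=6,j=3] 14>13 → j++
[i=6,j=4] 14<17 → i++
[i=7,j=4] 21>17 → j++
[i=7,j=5] 21>18 → j++
[i=7,j=6] 21>19 → j++
[i=7,j=7] 21<24 → i++
[i=8,j=7] 26>24 → j++
[i=8,j=8] 26>25 → j++
[i=8,j=9] 26<27 → i++
[i=9,j=9] 29>27 → j++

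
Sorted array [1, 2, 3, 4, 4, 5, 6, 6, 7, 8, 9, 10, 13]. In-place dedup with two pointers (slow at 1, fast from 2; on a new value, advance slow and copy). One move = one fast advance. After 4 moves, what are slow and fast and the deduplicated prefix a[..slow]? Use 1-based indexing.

slow=4, fast=6, prefix=[1, 2, 3, 4]

slow=1 fast=2: a[fast]=2≠a[slow]=1 write a[2]=2, slow++,fast++
slow=2 fast=3: a[fast]=3≠a[slow]=2 write a[3]=3, slow++,fast++
slow=3 fast=4: a[fast]=4≠a[slow]=3 write a[4]=4, slow++,fast++
slow=4 fast=5: a[fast]=4=a[slow] dup, fast++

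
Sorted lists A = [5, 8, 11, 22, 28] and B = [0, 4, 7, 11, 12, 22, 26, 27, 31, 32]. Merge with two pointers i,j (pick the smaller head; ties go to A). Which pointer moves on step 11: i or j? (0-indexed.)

j

[i=0,j=0] A[i]=5>B[j]=0 take 0 → j++
[i=0,j=1] A[i]=5>B[j]=4 take 4 → j++
[i=0,j=2] A[i]=5<=B[j]=7 take 5 → i++
[i=1,j=2] A[i]=8>B[j]=7 take 7 → j++
[i=1,j=3] A[i]=8<=B[j]=11 take 8 → i++
[i=2,j=3] A[i]=11<=B[j]=11 take 11 → i++
[i=3,j=3] A[i]=22>B[j]=11 take 11 → j++
[i=3,j=4] A[i]=22>B[j]=12 take 12 → j++
[i=3,j=5] A[i]=22<=B[j]=22 take 22 → i++
[i=4,j=5] A[i]=28>B[j]=22 take 22 → j++
[i=4,j=6] A[i]=28>B[j]=26 take 26 → j++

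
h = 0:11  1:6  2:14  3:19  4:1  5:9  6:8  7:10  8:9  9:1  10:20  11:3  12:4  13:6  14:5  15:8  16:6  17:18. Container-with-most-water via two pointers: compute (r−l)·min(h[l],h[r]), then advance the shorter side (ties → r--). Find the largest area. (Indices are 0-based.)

l=0 r=17: min(11,18)*17=187 best=187 *, l++
l=1 r=17: min(6,18)*16=96 best=187, l++
l=2 r=17: min(14,18)*15=210 best=210 *, l++
l=3 r=17: min(19,18)*14=252 best=252 *, r--
l=3 r=16: min(19,6)*13=78 best=252, r--
l=3 r=15: min(19,8)*12=96 best=252, r--
l=3 r=14: min(19,5)*11=55 best=252, r--
l=3 r=13: min(19,6)*10=60 best=252, r--
l=3 r=12: min(19,4)*9=36 best=252, r--
l=3 r=11: min(19,3)*8=24 best=252, r--
l=3 r=10: min(19,20)*7=133 best=252, l++
l=4 r=10: min(1,20)*6=6 best=252, l++
l=5 r=10: min(9,20)*5=45 best=252, l++
l=6 r=10: min(8,20)*4=32 best=252, l++
l=7 r=10: min(10,20)*3=30 best=252, l++
l=8 r=10: min(9,20)*2=18 best=252, l++
l=9 r=10: min(1,20)*1=1 best=252, l++

max area = 252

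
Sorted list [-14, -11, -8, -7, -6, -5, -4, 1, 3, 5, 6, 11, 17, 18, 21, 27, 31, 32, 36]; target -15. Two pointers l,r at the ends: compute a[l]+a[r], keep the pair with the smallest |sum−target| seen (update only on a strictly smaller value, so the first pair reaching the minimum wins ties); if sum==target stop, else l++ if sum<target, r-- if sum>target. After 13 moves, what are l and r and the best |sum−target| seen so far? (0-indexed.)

[0,18] -14+36=22 d=37 * → r--
[0,17] -14+32=18 d=33 * → r--
[0,16] -14+31=17 d=32 * → r--
[0,15] -14+27=13 d=28 * → r--
[0,14] -14+21=7 d=22 * → r--
[0,13] -14+18=4 d=19 * → r--
[0,12] -14+17=3 d=18 * → r--
[0,11] -14+11=-3 d=12 * → r--
[0,10] -14+6=-8 d=7 * → r--
[0,9] -14+5=-9 d=6 * → r--
[0,8] -14+3=-11 d=4 * → r--
[0,7] -14+1=-13 d=2 * → r--
[0,6] -14+-4=-18 d=3 → l++

l=1, r=6, best |Δ|=2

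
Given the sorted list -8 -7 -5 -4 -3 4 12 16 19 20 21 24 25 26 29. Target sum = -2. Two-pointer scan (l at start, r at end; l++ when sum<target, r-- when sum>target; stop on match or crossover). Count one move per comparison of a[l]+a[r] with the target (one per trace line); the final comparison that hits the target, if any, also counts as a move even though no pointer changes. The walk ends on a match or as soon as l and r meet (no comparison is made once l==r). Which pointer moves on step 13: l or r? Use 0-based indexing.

l=0 r=14: -8+29=21 >-2, r--
l=0 r=13: -8+26=18 >-2, r--
l=0 r=12: -8+25=17 >-2, r--
l=0 r=11: -8+24=16 >-2, r--
l=0 r=10: -8+21=13 >-2, r--
l=0 r=9: -8+20=12 >-2, r--
l=0 r=8: -8+19=11 >-2, r--
l=0 r=7: -8+16=8 >-2, r--
l=0 r=6: -8+12=4 >-2, r--
l=0 r=5: -8+4=-4 <-2, l++
l=1 r=5: -7+4=-3 <-2, l++
l=2 r=5: -5+4=-1 >-2, r--
l=2 r=4: -5+-3=-8 <-2, l++

l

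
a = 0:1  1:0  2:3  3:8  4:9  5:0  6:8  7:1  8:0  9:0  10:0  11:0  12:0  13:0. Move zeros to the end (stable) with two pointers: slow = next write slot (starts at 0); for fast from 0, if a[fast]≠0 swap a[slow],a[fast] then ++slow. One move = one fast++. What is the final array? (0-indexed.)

slow=0 fast=0: a[fast]=1≠0 swap→a[0]=1, slow++,fast++
slow=1 fast=1: a[fast]=0, fast++
slow=1 fast=2: a[fast]=3≠0 swap→a[1]=3, slow++,fast++
slow=2 fast=3: a[fast]=8≠0 swap→a[2]=8, slow++,fast++
slow=3 fast=4: a[fast]=9≠0 swap→a[3]=9, slow++,fast++
slow=4 fast=5: a[fast]=0, fast++
slow=4 fast=6: a[fast]=8≠0 swap→a[4]=8, slow++,fast++
slow=5 fast=7: a[fast]=1≠0 swap→a[5]=1, slow++,fast++
slow=6 fast=8: a[fast]=0, fast++
slow=6 fast=9: a[fast]=0, fast++
slow=6 fast=10: a[fast]=0, fast++
slow=6 fast=11: a[fast]=0, fast++
slow=6 fast=12: a[fast]=0, fast++
slow=6 fast=13: a[fast]=0, fast++

[1, 3, 8, 9, 8, 1, 0, 0, 0, 0, 0, 0, 0, 0]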